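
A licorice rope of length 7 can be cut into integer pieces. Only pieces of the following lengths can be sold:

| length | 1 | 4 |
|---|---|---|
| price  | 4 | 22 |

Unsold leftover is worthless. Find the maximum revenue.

34

Let f[k] be the best obtainable value from length k. For each k, try every first piece i and keep the best of price[i] + f[k−i].
f[1] = 4
f[2] = 8  (first piece 1, then f[1]=4)
f[3] = 12  (first piece 1, then f[2]=8)
f[4] = max(4+12, 22+0) = 22
f[5] = max(4+22, 22+4) = 26
f[6] = max(4+26, 22+8) = 30
f[7] = max(4+30, 22+12) = 34
One optimal cutting: 4 + 1 + 1 + 1 → ¢34.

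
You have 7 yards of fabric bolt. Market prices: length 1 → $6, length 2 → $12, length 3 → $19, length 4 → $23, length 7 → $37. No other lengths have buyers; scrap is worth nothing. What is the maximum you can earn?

44

Build best[k] bottom-up: best[k] = max over allowed piece i of (p[i] + best[k−i]).
best[1] = 6
best[2] = max(6+6, 12+0) = 12
best[3] = max(6+12, 12+6, 19+0) = 19
best[4] = max(6+19, 12+12, 19+6, 23+0) = 25
best[5] = max(6+25, 12+19, 19+12, 23+6) = 31
best[6] = max(6+31, 12+25, 19+19, 23+12) = 38
best[7] = max(6+38, 12+31, 19+25, 23+19, 37+0) = 44
One optimal cutting: 3 + 3 + 1 → $44.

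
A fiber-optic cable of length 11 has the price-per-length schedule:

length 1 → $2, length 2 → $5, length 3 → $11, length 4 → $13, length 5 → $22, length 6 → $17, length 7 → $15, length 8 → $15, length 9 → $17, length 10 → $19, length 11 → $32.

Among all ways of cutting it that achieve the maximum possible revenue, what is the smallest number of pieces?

3

Consider every possible first cut. r[k] is the best of p[i]+r[k−i] over all sellable i≤k.
r[1] = 2
r[2] = 5
r[3] = 11
r[4] = 13  (first piece 1, then r[3]=11)
r[5] = 22
r[6] = 24  (first piece 1, then r[5]=22)
r[7] = 27  (first piece 2, then r[5]=22)
r[8] = 33  (first piece 3, then r[5]=22)
r[9] = 35  (first piece 1, then r[8]=33)
r[10] = 44  (first piece 5, then r[5]=22)
r[11] = 46  (first piece 1, then r[10]=44)
Maximum revenue is $46.
Now minimize piece count subject to staying optimal: for each k, pieces[k] = 1 + min over i with p[i]+r[k−i]=r[k] of pieces[k−i].
pieces[8] = 2
pieces[9] = 2
pieces[10] = 2
pieces[11] = 3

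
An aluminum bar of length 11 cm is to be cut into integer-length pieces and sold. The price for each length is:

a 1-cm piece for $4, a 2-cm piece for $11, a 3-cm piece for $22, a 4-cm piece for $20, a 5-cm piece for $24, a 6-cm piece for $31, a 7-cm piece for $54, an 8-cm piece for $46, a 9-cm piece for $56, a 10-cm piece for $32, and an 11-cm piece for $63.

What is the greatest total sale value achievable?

Let r[k] be the best obtainable value from length k. For each k, try every first piece i and keep the best of price[i] + r[k−i].
r[1] = 4
r[2] = max(4+4, 11+0) = 11
r[3] = max(4+11, 11+4, 22+0) = 22
r[4] = max(4+22, 11+11, 22+4, 20+0) = 26
r[5] = max(4+26, 11+22, 22+11, 20+4, 24+0) = 33
r[6] = max(4+33, 11+26, 22+22, 20+11, 24+4, 31+0) = 44
r[7] = max(4+44, 11+33, 22+26, …, 31+4, 54+0) = 54
r[8] = max(4+54, 11+44, 22+33, …, 54+4, 46+0) = 58
r[9] = max(4+58, 11+54, 22+44, …, 46+4, 56+0) = 66
r[10] = max(4+66, 11+58, 22+54, …, 56+4, 32+0) = 76
r[11] = max(4+76, 11+66, 22+58, …, 32+4, 63+0) = 80
One optimal cutting: 7 + 3 + 1 → $54 + $22 + $4 = $80.

80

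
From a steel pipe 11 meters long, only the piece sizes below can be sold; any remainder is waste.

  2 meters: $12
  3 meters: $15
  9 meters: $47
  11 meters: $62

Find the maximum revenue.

Consider every possible first cut. best[k] is the best of p[i]+best[k−i] over all sellable i≤k.
best[1] = 0
best[2] = 12
best[3] = max(12+0, 15+0) = 15
best[4] = max(12+12, 15+0) = 24
best[5] = max(12+15, 15+12) = 27
best[6] = max(12+24, 15+15) = 36
best[7] = max(12+27, 15+24) = 39
best[8] = max(12+36, 15+27) = 48
best[9] = max(12+39, 15+36, 47+0) = 51
best[10] = max(12+48, 15+39, 47+0) = 60
best[11] = max(12+51, 15+48, 47+12, 62+0) = 63
One optimal cutting: 3 + 2 + 2 + 2 + 2 → $63.

63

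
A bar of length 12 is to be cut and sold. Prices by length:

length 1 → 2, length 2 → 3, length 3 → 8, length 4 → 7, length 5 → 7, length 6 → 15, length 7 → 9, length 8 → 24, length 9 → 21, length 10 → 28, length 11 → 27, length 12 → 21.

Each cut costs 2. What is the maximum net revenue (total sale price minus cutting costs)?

Build v[k] bottom-up: v[k] = max over allowed piece i of (p[i] + v[k−i]) − 2 per cut.
v[1] = 2
v[2] = max(2+2-2, 3+0) = 3
v[3] = max(2+3-2, 3+2-2, 8+0) = 8
v[4] = max(2+8-2, 3+3-2, 8+2-2, 7+0) = 8
v[5] = max(2+8-2, 3+8-2, 8+3-2, 7+2-2, 7+0) = 9
v[6] = max(2+9-2, 3+8-2, 8+8-2, 7+3-2, 7+2-2, 15+0) = 15
v[7] = max(2+15-2, 3+9-2, 8+8-2, …, 15+2-2, 9+0) = 15
v[8] = max(2+15-2, 3+15-2, 8+9-2, …, 9+2-2, 24+0) = 24
v[9] = max(2+24-2, 3+15-2, 8+15-2, …, 24+2-2, 21+0) = 24
v[10] = max(2+24-2, 3+24-2, 8+15-2, …, 21+2-2, 28+0) = 28
v[11] = max(2+28-2, 3+24-2, 8+24-2, …, 28+2-2, 27+0) = 30
v[12] = max(2+30-2, 3+28-2, 8+24-2, …, 27+2-2, 21+0) = 30
One optimal plan: pieces 8 + 3 + 1 (2 cuts) → 34 − 4 = 30.

30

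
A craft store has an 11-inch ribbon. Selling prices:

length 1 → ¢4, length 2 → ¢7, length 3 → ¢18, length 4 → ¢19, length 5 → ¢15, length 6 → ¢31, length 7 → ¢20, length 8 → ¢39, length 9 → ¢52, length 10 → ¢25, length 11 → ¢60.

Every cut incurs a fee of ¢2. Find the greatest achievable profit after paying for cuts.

60

Let net[k] be the best obtainable value from length k. For each k, try every first piece i and keep the best of price[i] + net[k−i] minus the 2 cut fee when i<k.
net[1] = 4
net[2] = max(4+4-2, 7+0) = 7
net[3] = max(4+7-2, 7+4-2, 18+0) = 18
net[4] = max(4+18-2, 7+7-2, 18+4-2, 19+0) = 20
net[5] = max(4+20-2, 7+18-2, 18+7-2, 19+4-2, 15+0) = 23
net[6] = max(4+23-2, 7+20-2, 18+18-2, 19+7-2, 15+4-2, 31+0) = 34
net[7] = max(4+34-2, 7+23-2, 18+20-2, …, 31+4-2, 20+0) = 36
net[8] = max(4+36-2, 7+34-2, 18+23-2, …, 20+4-2, 39+0) = 39
net[9] = max(4+39-2, 7+36-2, 18+34-2, …, 39+4-2, 52+0) = 52
net[10] = max(4+52-2, 7+39-2, 18+36-2, …, 52+4-2, 25+0) = 54
net[11] = max(4+54-2, 7+52-2, 18+39-2, …, 25+4-2, 60+0) = 60
Best is to make no cuts and sell whole for ¢60.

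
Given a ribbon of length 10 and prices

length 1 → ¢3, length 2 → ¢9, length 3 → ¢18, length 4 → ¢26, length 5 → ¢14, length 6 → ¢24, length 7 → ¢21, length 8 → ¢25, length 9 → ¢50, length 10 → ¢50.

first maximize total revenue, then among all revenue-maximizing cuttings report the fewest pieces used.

Let r[k] be the best obtainable value from length k. For each k, try every first piece i and keep the best of price[i] + r[k−i].
r[1] = 3
r[2] = max(3+3, 9+0) = 9
r[3] = max(3+9, 9+3, 18+0) = 18
r[4] = max(3+18, 9+9, 18+3, 26+0) = 26
r[5] = max(3+26, 9+18, 18+9, 26+3, 14+0) = 29
r[6] = max(3+29, 9+26, 18+18, 26+9, 14+3, 24+0) = 36
r[7] = max(3+36, 9+29, 18+26, …, 24+3, 21+0) = 44
r[8] = max(3+44, 9+36, 18+29, …, 21+3, 25+0) = 52
r[9] = max(3+52, 9+44, 18+36, …, 25+3, 50+0) = 55
r[10] = max(3+55, 9+52, 18+44, …, 50+3, 50+0) = 62
Maximum revenue is ¢62.
Now minimize piece count subject to staying optimal: for each k, pieces[k] = 1 + min over i with p[i]+r[k−i]=r[k] of pieces[k−i].
pieces[7] = 2
pieces[8] = 2
pieces[9] = 3
pieces[10] = 3

3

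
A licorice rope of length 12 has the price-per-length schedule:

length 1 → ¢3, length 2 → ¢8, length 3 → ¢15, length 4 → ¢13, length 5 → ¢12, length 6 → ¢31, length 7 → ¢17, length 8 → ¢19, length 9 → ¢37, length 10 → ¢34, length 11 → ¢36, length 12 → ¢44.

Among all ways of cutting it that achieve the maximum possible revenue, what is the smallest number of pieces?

2

Consider every possible first cut. r[k] is the best of p[i]+r[k−i] over all sellable i≤k.
r[1] = 3
r[2] = max(3+3, 8+0) = 8
r[3] = max(3+8, 8+3, 15+0) = 15
r[4] = max(3+15, 8+8, 15+3, 13+0) = 18
r[5] = max(3+18, 8+15, 15+8, 13+3, 12+0) = 23
r[6] = max(3+23, 8+18, 15+15, 13+8, 12+3, 31+0) = 31
r[7] = max(3+31, 8+23, 15+18, …, 31+3, 17+0) = 34
r[8] = max(3+34, 8+31, 15+23, …, 17+3, 19+0) = 39
r[9] = max(3+39, 8+34, 15+31, …, 19+3, 37+0) = 46
r[10] = max(3+46, 8+39, 15+34, …, 37+3, 34+0) = 49
r[11] = max(3+49, 8+46, 15+39, …, 34+3, 36+0) = 54
r[12] = max(3+54, 8+49, 15+46, …, 36+3, 44+0) = 62
Maximum revenue is ¢62.
Now minimize piece count subject to staying optimal: for each k, pieces[k] = 1 + min over i with p[i]+r[k−i]=r[k] of pieces[k−i].
pieces[9] = 2
pieces[10] = 3
pieces[11] = 3
pieces[12] = 2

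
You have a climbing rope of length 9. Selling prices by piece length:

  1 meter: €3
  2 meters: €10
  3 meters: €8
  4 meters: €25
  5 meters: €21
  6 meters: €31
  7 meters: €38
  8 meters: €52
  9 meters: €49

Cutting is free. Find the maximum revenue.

55

Build R[k] bottom-up: R[k] = max over allowed piece i of (p[i] + R[k−i]).
R[1] = 3
R[2] = max(3+3, 10+0) = 10
R[3] = max(3+10, 10+3, 8+0) = 13
R[4] = max(3+13, 10+10, 8+3, 25+0) = 25
R[5] = max(3+25, 10+13, 8+10, 25+3, 21+0) = 28
R[6] = max(3+28, 10+25, 8+13, 25+10, 21+3, 31+0) = 35
R[7] = max(3+35, 10+28, 8+25, …, 31+3, 38+0) = 38
R[8] = max(3+38, 10+35, 8+28, …, 38+3, 52+0) = 52
R[9] = max(3+52, 10+38, 8+35, …, 52+3, 49+0) = 55
One optimal cutting: 8 + 1 → €52 + €3 = €55.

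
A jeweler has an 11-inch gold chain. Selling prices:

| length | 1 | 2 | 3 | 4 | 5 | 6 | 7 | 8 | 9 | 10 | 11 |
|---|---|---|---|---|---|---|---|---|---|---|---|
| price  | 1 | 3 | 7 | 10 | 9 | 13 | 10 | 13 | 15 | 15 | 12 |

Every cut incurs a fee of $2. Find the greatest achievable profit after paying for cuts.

23

Consider every possible first cut. net[k] is the best of p[i]+net[k−i] over all sellable i≤k, charging 2 whenever i<k.
net[1] = 1
net[2] = 3
net[3] = 7
net[4] = 10
net[5] = 9  (first piece 1, then net[4]=10)
net[6] = 13
net[7] = 15  (first piece 3, then net[4]=10)
net[8] = 18  (first piece 4, then net[4]=10)
net[9] = 18  (first piece 3, then net[6]=13)
net[10] = 21  (first piece 4, then net[6]=13)
net[11] = 23  (first piece 3, then net[8]=18)
One optimal plan: pieces 4 + 4 + 3 (2 cuts) → $27 − $4 = $23.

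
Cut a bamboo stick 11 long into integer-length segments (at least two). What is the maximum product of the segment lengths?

54

Define m[k] = max over 1≤i<k of i · max(k−i, m[k−i]); the inner max lets the remainder stay uncut if that's better.
Small cases: m[2]=1, m[3]=2, m[4]=4, m[5]=6, m[6]=9.
m[7] = 2×max(5,6) = 2×6 = 12
m[8] = 2×max(6,9) = 2×9 = 18
m[9] = 3×max(6,9) = 3×9 = 27
m[10] = 2×max(8,18) = 2×18 = 36
m[11] = 2×max(9,27) = 2×27 = 54
One optimal split: 3 + 3 + 3 + 2; product 3×3×3×2 = 54.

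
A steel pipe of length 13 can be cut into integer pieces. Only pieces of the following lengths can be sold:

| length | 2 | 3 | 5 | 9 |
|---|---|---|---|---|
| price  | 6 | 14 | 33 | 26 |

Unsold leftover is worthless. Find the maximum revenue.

80

Let best[k] be the best obtainable value from length k. For each k, try every first piece i and keep the best of price[i] + best[k−i].
best[1] = 0
best[2] = 6
best[3] = max(6+0, 14+0) = 14
best[4] = max(6+6, 14+0) = 14
best[5] = max(6+14, 14+6, 33+0) = 33
best[6] = max(6+14, 14+14, 33+0) = 33
best[7] = max(6+33, 14+14, 33+6) = 39
best[8] = max(6+33, 14+33, 33+14) = 47
best[9] = max(6+39, 14+33, 33+14, 26+0) = 47
best[10] = max(6+47, 14+39, 33+33, 26+0) = 66
best[11] = max(6+47, 14+47, 33+33, 26+6) = 66
best[12] = max(6+66, 14+47, 33+39, 26+14) = 72
best[13] = max(6+66, 14+66, 33+47, 26+14) = 80
One optimal cutting: 5 + 5 + 3 → $80.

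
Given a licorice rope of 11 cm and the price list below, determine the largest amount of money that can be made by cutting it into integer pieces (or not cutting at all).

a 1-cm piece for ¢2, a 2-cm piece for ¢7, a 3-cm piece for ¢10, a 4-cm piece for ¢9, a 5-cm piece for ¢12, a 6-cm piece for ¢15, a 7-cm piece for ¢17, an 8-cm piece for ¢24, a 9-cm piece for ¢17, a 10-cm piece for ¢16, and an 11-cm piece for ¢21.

Build best[k] bottom-up: best[k] = max over allowed piece i of (p[i] + best[k−i]).
best[1] = 2
best[2] = 7
best[3] = 10
best[4] = 14  (first piece 2, then best[2]=7)
best[5] = 17  (first piece 2, then best[3]=10)
best[6] = 21  (first piece 2, then best[4]=14)
best[7] = 24  (first piece 2, then best[5]=17)
best[8] = 28  (first piece 2, then best[6]=21)
best[9] = 31  (first piece 2, then best[7]=24)
best[10] = 35  (first piece 2, then best[8]=28)
best[11] = 38  (first piece 2, then best[9]=31)
One optimal cutting: 3 + 2 + 2 + 2 + 2 → ¢10 + ¢7 + ¢7 + ¢7 + ¢7 = ¢38.

38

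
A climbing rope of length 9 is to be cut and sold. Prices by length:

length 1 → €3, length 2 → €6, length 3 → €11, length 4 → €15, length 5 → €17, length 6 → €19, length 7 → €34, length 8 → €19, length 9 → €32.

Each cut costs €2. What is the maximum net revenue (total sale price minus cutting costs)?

Build r[k] bottom-up: r[k] = max over allowed piece i of (p[i] + r[k−i]) − 2 per cut.
r[1] = 3
r[2] = max(3+3-2, 6+0) = 6
r[3] = max(3+6-2, 6+3-2, 11+0) = 11
r[4] = max(3+11-2, 6+6-2, 11+3-2, 15+0) = 15
r[5] = max(3+15-2, 6+11-2, 11+6-2, 15+3-2, 17+0) = 17
r[6] = max(3+17-2, 6+15-2, 11+11-2, 15+6-2, 17+3-2, 19+0) = 20
r[7] = max(3+20-2, 6+17-2, 11+15-2, …, 19+3-2, 34+0) = 34
r[8] = max(3+34-2, 6+20-2, 11+17-2, …, 34+3-2, 19+0) = 35
r[9] = max(3+35-2, 6+34-2, 11+20-2, …, 19+3-2, 32+0) = 38
One optimal plan: pieces 7 + 2 (1 cut) → €40 − €2 = €38.

38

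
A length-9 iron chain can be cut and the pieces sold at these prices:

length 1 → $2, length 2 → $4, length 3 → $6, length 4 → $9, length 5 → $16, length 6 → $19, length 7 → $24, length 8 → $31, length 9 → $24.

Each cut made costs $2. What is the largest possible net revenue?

31

Build net[k] bottom-up: net[k] = max over allowed piece i of (p[i] + net[k−i]) − 2 per cut.
net[1] = 2
net[2] = 4
net[3] = 6
net[4] = 9
net[5] = 16
net[6] = 19
net[7] = 24
net[8] = 31
net[9] = 31  (first piece 1, then net[8]=31)
One optimal plan: pieces 8 + 1 (1 cut) → $33 − $2 = $31.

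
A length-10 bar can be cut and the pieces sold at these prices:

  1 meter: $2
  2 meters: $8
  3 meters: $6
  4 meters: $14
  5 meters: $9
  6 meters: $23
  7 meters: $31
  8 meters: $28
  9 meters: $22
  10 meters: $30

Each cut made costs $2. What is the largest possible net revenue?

37

Build v[k] bottom-up: v[k] = max over allowed piece i of (p[i] + v[k−i]) − 2 per cut.
v[1] = 2
v[2] = 8
v[3] = 8  (first piece 1, then v[2]=8)
v[4] = 14  (first piece 2, then v[2]=8)
v[5] = 14  (first piece 1, then v[4]=14)
v[6] = 23
v[7] = 31
v[8] = 31  (first piece 1, then v[7]=31)
v[9] = 37  (first piece 2, then v[7]=31)
v[10] = 37  (first piece 1, then v[9]=37)
One optimal plan: pieces 7 + 2 + 1 (2 cuts) → $41 − $4 = $37.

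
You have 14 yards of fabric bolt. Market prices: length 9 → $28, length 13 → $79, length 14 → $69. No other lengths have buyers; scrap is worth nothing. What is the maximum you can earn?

Let r[k] be the best obtainable value from length k. For each k, try every first piece i and keep the best of price[i] + r[k−i].
r[1] = 0
r[2] = 0
r[3] = 0
r[4] = 0
r[5] = 0
r[6] = 0
r[7] = 0
r[8] = 0
r[9] = 28
r[10] = 28
r[11] = 28
r[12] = 28
r[13] = 79
r[14] = 79
One optimal cutting: pieces 13 with 1 yard of scrap → $79.

79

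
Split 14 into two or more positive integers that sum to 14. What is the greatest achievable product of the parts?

162

Let f[k] be the best product for length k (with at least one cut). For each first piece i, the rest contributes max(k−i, f[k−i]).
f[2] = 1×max(1,0) = 1×1 = 1
f[3] = max(1×2, 2×1) = 2
f[4] = max(1×3, 2×2, 3×1) = 4
f[5] = max(1×4, 2×3, 3×2, 4×1) = 6
f[6] = max(1×6, 2×4, 3×3, 4×2, 5×1) = 9
f[7] = max(1×9, 2×6, 3×4, 4×3, 5×2, 6×1) = 12
f[8] = max(1×12, 2×9, 3×6, …, 6×2, 7×1) = 18
f[9] = max(1×18, 2×12, 3×9, …, 7×2, 8×1) = 27
f[10] = max(1×27, 2×18, 3×12, …, 8×2, 9×1) = 36
f[11] = max(1×36, 2×27, 3×18, …, 9×2, 10×1) = 54
f[12] = max(1×54, 2×36, 3×27, …, 10×2, 11×1) = 81
f[13] = max(1×81, 2×54, 3×36, …, 11×2, 12×1) = 108
f[14] = max(1×108, 2×81, 3×54, …, 12×2, 13×1) = 162
One optimal split: 3 + 3 + 3 + 3 + 2; product 3×3×3×3×2 = 162.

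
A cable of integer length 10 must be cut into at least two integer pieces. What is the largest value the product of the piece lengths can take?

Fill f[k] for k=2..10: at each k try every first piece i and multiply by the better of (k−i) uncut or f[k−i].
Small cases: f[2]=1, f[3]=2.
f[4] = max(1*3, 2*2, 3*1) = 4
f[5] = max(1*4, 2*3, 3*2, 4*1) = 6
f[6] = max(1*6, 2*4, 3*3, 4*2, 5*1) = 9
f[7] = max(1*9, 2*6, 3*4, 4*3, 5*2, 6*1) = 12
f[8] = max(1*12, 2*9, 3*6, …, 6*2, 7*1) = 18
f[9] = max(1*18, 2*12, 3*9, …, 7*2, 8*1) = 27
f[10] = max(1*27, 2*18, 3*12, …, 8*2, 9*1) = 36
One optimal split: 3 + 3 + 2 + 2; product 3*3*2*2 = 36.

36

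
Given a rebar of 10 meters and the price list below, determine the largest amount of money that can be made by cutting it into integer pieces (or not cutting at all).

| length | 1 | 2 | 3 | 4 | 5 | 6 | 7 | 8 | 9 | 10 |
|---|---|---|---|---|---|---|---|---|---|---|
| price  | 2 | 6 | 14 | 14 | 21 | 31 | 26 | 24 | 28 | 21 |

47

Consider every possible first cut. R[k] is the best of p[i]+R[k−i] over all sellable i≤k.
R[1] = 2
R[2] = max(2+2, 6+0) = 6
R[3] = max(2+6, 6+2, 14+0) = 14
R[4] = max(2+14, 6+6, 14+2, 14+0) = 16
R[5] = max(2+16, 6+14, 14+6, 14+2, 21+0) = 21
R[6] = max(2+21, 6+16, 14+14, 14+6, 21+2, 31+0) = 31
R[7] = max(2+31, 6+21, 14+16, …, 31+2, 26+0) = 33
R[8] = max(2+33, 6+31, 14+21, …, 26+2, 24+0) = 37
R[9] = max(2+37, 6+33, 14+31, …, 24+2, 28+0) = 45
R[10] = max(2+45, 6+37, 14+33, …, 28+2, 21+0) = 47
One optimal cutting: 6 + 3 + 1 → ₹31 + ₹14 + ₹2 = ₹47.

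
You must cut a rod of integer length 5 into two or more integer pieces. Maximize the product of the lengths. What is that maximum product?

Fill prod[k] for k=2..5: at each k try every first piece i and multiply by the better of (k−i) uncut or prod[k−i].
prod[2] = 1·max(1,0) = 1·1 = 1
prod[3] = max(1·2, 2·1) = 2
prod[4] = max(1·3, 2·2, 3·1) = 4
prod[5] = max(1·4, 2·3, 3·2, 4·1) = 6
One optimal split: 3 + 2; product 3·2 = 6.

6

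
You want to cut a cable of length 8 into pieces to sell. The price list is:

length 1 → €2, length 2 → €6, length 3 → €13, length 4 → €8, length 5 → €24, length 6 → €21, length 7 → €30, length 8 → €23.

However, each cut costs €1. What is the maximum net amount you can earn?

Build r[k] bottom-up: r[k] = max over allowed piece i of (p[i] + r[k−i]) − 1 per cut.
r[1] = 2
r[2] = max(2+2-1, 6+0) = 6
r[3] = max(2+6-1, 6+2-1, 13+0) = 13
r[4] = max(2+13-1, 6+6-1, 13+2-1, 8+0) = 14
r[5] = max(2+14-1, 6+13-1, 13+6-1, 8+2-1, 24+0) = 24
r[6] = max(2+24-1, 6+14-1, 13+13-1, 8+6-1, 24+2-1, 21+0) = 25
r[7] = max(2+25-1, 6+24-1, 13+14-1, …, 21+2-1, 30+0) = 30
r[8] = max(2+30-1, 6+25-1, 13+24-1, …, 30+2-1, 23+0) = 36
One optimal plan: pieces 5 + 3 (1 cut) → €37 − €1 = €36.

36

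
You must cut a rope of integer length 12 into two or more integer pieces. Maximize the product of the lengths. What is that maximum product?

81

Let m[k] be the best product for length k (with at least one cut). For each first piece i, the rest contributes max(k−i, m[k−i]).
m[2] = 1×max(1,0) = 1×1 = 1
m[3] = max(1×2, 2×1) = 2
m[4] = max(1×3, 2×2, 3×1) = 4
m[5] = max(1×4, 2×3, 3×2, 4×1) = 6
m[6] = max(1×6, 2×4, 3×3, 4×2, 5×1) = 9
m[7] = max(1×9, 2×6, 3×4, 4×3, 5×2, 6×1) = 12
m[8] = max(1×12, 2×9, 3×6, …, 6×2, 7×1) = 18
m[9] = max(1×18, 2×12, 3×9, …, 7×2, 8×1) = 27
m[10] = max(1×27, 2×18, 3×12, …, 8×2, 9×1) = 36
m[11] = max(1×36, 2×27, 3×18, …, 9×2, 10×1) = 54
m[12] = max(1×54, 2×36, 3×27, …, 10×2, 11×1) = 81
One optimal split: 3 + 3 + 3 + 3; product 3×3×3×3 = 81.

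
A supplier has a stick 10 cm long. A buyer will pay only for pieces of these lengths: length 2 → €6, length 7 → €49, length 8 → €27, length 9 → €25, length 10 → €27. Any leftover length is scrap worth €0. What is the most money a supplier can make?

Build best[k] bottom-up: best[k] = max over allowed piece i of (p[i] + best[k−i]).
best[1] = 0
best[2] = 6
best[3] = 6
best[4] = 12  (first piece 2, then best[2]=6)
best[5] = 12
best[6] = 18  (first piece 2, then best[4]=12)
best[7] = max(6+12, 49+0) = 49
best[8] = max(6+18, 49+0, 27+0) = 49
best[9] = max(6+49, 49+6, 27+0, 25+0) = 55
best[10] = max(6+49, 49+6, 27+6, 25+0, 27+0) = 55
One optimal cutting: pieces 7 + 2 with 1 cm of scrap → €55.

55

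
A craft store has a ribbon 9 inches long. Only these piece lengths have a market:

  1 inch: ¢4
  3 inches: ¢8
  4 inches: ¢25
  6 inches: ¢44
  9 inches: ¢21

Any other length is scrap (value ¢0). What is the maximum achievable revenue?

56

Let f[k] be the best obtainable value from length k. For each k, try every first piece i and keep the best of price[i] + f[k−i].
f[1] = 4
f[2] = 8  (first piece 1, then f[1]=4)
f[3] = 12  (first piece 1, then f[2]=8)
f[4] = 25
f[5] = 29  (first piece 1, then f[4]=25)
f[6] = 44
f[7] = 48  (first piece 1, then f[6]=44)
f[8] = 52  (first piece 1, then f[7]=48)
f[9] = 56  (first piece 1, then f[8]=52)
One optimal cutting: 6 + 1 + 1 + 1 → ¢56.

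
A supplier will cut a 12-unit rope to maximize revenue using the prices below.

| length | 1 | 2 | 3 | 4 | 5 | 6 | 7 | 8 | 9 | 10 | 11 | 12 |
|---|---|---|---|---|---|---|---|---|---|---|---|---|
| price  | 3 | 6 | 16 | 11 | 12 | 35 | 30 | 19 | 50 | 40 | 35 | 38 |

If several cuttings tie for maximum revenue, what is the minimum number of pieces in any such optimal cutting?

Build r[k] bottom-up: r[k] = max over allowed piece i of (p[i] + r[k−i]).
r[1] = 3
r[2] = max(3+3, 6+0) = 6
r[3] = max(3+6, 6+3, 16+0) = 16
r[4] = max(3+16, 6+6, 16+3, 11+0) = 19
r[5] = max(3+19, 6+16, 16+6, 11+3, 12+0) = 22
r[6] = max(3+22, 6+19, 16+16, 11+6, 12+3, 35+0) = 35
r[7] = max(3+35, 6+22, 16+19, …, 35+3, 30+0) = 38
r[8] = max(3+38, 6+35, 16+22, …, 30+3, 19+0) = 41
r[9] = max(3+41, 6+38, 16+35, …, 19+3, 50+0) = 51
r[10] = max(3+51, 6+41, 16+38, …, 50+3, 40+0) = 54
r[11] = max(3+54, 6+51, 16+41, …, 40+3, 35+0) = 57
r[12] = max(3+57, 6+54, 16+51, …, 35+3, 38+0) = 70
Maximum revenue is €70.
Now minimize piece count subject to staying optimal: for each k, pieces[k] = 1 + min over i with p[i]+r[k−i]=r[k] of pieces[k−i].
pieces[9] = 2
pieces[10] = 3
pieces[11] = 3
pieces[12] = 2

2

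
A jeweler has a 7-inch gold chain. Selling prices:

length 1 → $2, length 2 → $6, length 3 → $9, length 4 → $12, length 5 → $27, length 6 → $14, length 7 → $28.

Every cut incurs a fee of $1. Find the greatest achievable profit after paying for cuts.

32

Build v[k] bottom-up: v[k] = max over allowed piece i of (p[i] + v[k−i]) − 1 per cut.
v[1] = 2
v[2] = 6
v[3] = 9
v[4] = 12
v[5] = 27
v[6] = 28  (first piece 1, then v[5]=27)
v[7] = 32  (first piece 2, then v[5]=27)
One optimal plan: pieces 5 + 2 (1 cut) → $33 − $1 = $32.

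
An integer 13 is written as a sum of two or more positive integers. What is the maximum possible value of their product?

Let P[k] be the best product for length k (with at least one cut). For each first piece i, the rest contributes max(k−i, P[k−i]).
P[2] = 1×max(1,0) = 1×1 = 1
P[3] = max(1×2, 2×1) = 2
P[4] = max(1×3, 2×2, 3×1) = 4
P[5] = max(1×4, 2×3, 3×2, 4×1) = 6
P[6] = max(1×6, 2×4, 3×3, 4×2, 5×1) = 9
P[7] = max(1×9, 2×6, 3×4, 4×3, 5×2, 6×1) = 12
P[8] = max(1×12, 2×9, 3×6, …, 6×2, 7×1) = 18
P[9] = max(1×18, 2×12, 3×9, …, 7×2, 8×1) = 27
P[10] = max(1×27, 2×18, 3×12, …, 8×2, 9×1) = 36
P[11] = max(1×36, 2×27, 3×18, …, 9×2, 10×1) = 54
P[12] = max(1×54, 2×36, 3×27, …, 10×2, 11×1) = 81
P[13] = max(1×81, 2×54, 3×36, …, 11×2, 12×1) = 108
One optimal split: 3 + 3 + 3 + 2 + 2; product 3×3×3×2×2 = 108.

108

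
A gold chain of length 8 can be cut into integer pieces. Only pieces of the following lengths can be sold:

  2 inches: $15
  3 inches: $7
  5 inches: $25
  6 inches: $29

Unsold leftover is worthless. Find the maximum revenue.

60

Let f[k] be the best obtainable value from length k. For each k, try every first piece i and keep the best of price[i] + f[k−i].
f[1] = 0
f[2] = 15
f[3] = max(15+0, 7+0) = 15
f[4] = max(15+15, 7+0) = 30
f[5] = max(15+15, 7+15, 25+0) = 30
f[6] = max(15+30, 7+15, 25+0, 29+0) = 45
f[7] = max(15+30, 7+30, 25+15, 29+0) = 45
f[8] = max(15+45, 7+30, 25+15, 29+15) = 60
One optimal cutting: 2 + 2 + 2 + 2 → $60.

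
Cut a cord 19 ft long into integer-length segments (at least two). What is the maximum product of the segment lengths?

Let prod[k] be the best product for length k (with at least one cut). For each first piece i, the rest contributes max(k−i, prod[k−i]).
prod[2] = 1×max(1,0) = 1×1 = 1
prod[3] = max(1×2, 2×1) = 2
prod[4] = max(1×3, 2×2, 3×1) = 4
prod[5] = max(1×4, 2×3, 3×2, 4×1) = 6
prod[6] = max(1×6, 2×4, 3×3, 4×2, 5×1) = 9
prod[7] = max(1×9, 2×6, 3×4, 4×3, 5×2, 6×1) = 12
prod[8] = max(1×12, 2×9, 3×6, …, 6×2, 7×1) = 18
prod[9] = max(1×18, 2×12, 3×9, …, 7×2, 8×1) = 27
prod[10] = max(1×27, 2×18, 3×12, …, 8×2, 9×1) = 36
prod[11] = max(1×36, 2×27, 3×18, …, 9×2, 10×1) = 54
prod[12] = max(1×54, 2×36, 3×27, …, 10×2, 11×1) = 81
prod[13] = max(1×81, 2×54, 3×36, …, 11×2, 12×1) = 108
prod[14] = max(1×108, 2×81, 3×54, …, 12×2, 13×1) = 162
prod[15] = max(1×162, 2×108, 3×81, …, 13×2, 14×1) = 243
prod[16] = max(1×243, 2×162, 3×108, …, 14×2, 15×1) = 324
prod[17] = max(1×324, 2×243, 3×162, …, 15×2, 16×1) = 486
prod[18] = max(1×486, 2×324, 3×243, …, 16×2, 17×1) = 729
prod[19] = max(1×729, 2×486, 3×324, …, 17×2, 18×1) = 972
One optimal split: 3 + 3 + 3 + 3 + 3 + 2 + 2; product 3×3×3×3×3×2×2 = 972.

972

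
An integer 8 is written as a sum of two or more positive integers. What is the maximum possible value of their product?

Define f[k] = max over 1≤i<k of i · max(k−i, f[k−i]); the inner max lets the remainder stay uncut if that's better.
f[2] = 1·max(1,0) = 1·1 = 1
f[3] = 1·max(2,1) = 1·2 = 2
f[4] = 2·max(2,1) = 2·2 = 4
f[5] = 2·max(3,2) = 2·3 = 6
f[6] = 3·max(3,2) = 3·3 = 9
f[7] = 2·max(5,6) = 2·6 = 12
f[8] = 2·max(6,9) = 2·9 = 18
One optimal split: 3 + 3 + 2; product 3·3·2 = 18.

18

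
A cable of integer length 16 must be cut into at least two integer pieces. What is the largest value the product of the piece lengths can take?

Define g[k] = max over 1≤i<k of i · max(k−i, g[k−i]); the inner max lets the remainder stay uncut if that's better.
g[2] = 1·max(1,0) = 1·1 = 1
g[3] = 1·max(2,1) = 1·2 = 2
g[4] = 2·max(2,1) = 2·2 = 4
g[5] = 2·max(3,2) = 2·3 = 6
g[6] = 3·max(3,2) = 3·3 = 9
g[7] = 2·max(5,6) = 2·6 = 12
g[8] = 2·max(6,9) = 2·9 = 18
g[9] = 3·max(6,9) = 3·9 = 27
g[10] = 2·max(8,18) = 2·18 = 36
g[11] = 2·max(9,27) = 2·27 = 54
g[12] = 3·max(9,27) = 3·27 = 81
g[13] = 2·max(11,54) = 2·54 = 108
g[14] = 2·max(12,81) = 2·81 = 162
g[15] = 3·max(12,81) = 3·81 = 243
g[16] = 2·max(14,162) = 2·162 = 324
One optimal split: 3 + 3 + 3 + 3 + 2 + 2; product 3·3·3·3·2·2 = 324.

324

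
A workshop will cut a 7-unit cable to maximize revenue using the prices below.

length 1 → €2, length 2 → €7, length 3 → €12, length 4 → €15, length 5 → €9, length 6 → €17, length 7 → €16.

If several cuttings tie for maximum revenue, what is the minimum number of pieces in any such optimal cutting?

2

Consider every possible first cut. r[k] is the best of p[i]+r[k−i] over all sellable i≤k.
r[1] = 2
r[2] = 7
r[3] = 12
r[4] = 15
r[5] = 19  (first piece 2, then r[3]=12)
r[6] = 24  (first piece 3, then r[3]=12)
r[7] = 27  (first piece 3, then r[4]=15)
Maximum revenue is €27.
Now minimize piece count subject to staying optimal: for each k, pieces[k] = 1 + min over i with p[i]+r[k−i]=r[k] of pieces[k−i].
pieces[4] = 1
pieces[5] = 2
pieces[6] = 2
pieces[7] = 2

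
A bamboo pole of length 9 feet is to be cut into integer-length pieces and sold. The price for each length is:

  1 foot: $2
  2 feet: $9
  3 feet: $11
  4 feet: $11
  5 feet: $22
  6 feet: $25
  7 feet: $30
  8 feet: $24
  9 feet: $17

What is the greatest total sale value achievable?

Consider every possible first cut. best[k] is the best of p[i]+best[k−i] over all sellable i≤k.
best[1] = 2
best[2] = max(2+2, 9+0) = 9
best[3] = max(2+9, 9+2, 11+0) = 11
best[4] = max(2+11, 9+9, 11+2, 11+0) = 18
best[5] = max(2+18, 9+11, 11+9, 11+2, 22+0) = 22
best[6] = max(2+22, 9+18, 11+11, 11+9, 22+2, 25+0) = 27
best[7] = max(2+27, 9+22, 11+18, …, 25+2, 30+0) = 31
best[8] = max(2+31, 9+27, 11+22, …, 30+2, 24+0) = 36
best[9] = max(2+36, 9+31, 11+27, …, 24+2, 17+0) = 40
One optimal cutting: 5 + 2 + 2 → $22 + $9 + $9 = $40.

40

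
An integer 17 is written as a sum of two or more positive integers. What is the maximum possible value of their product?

486

Define prod[k] = max over 1≤i<k of i · max(k−i, prod[k−i]); the inner max lets the remainder stay uncut if that's better.
Small cases: prod[2]=1, prod[3]=2, prod[4]=4, prod[5]=6, prod[6]=9, prod[7]=12, prod[8]=18, prod[9]=27.
prod[10] = 2×max(8,18) = 2×18 = 36
prod[11] = 2×max(9,27) = 2×27 = 54
prod[12] = 3×max(9,27) = 3×27 = 81
prod[13] = 2×max(11,54) = 2×54 = 108
prod[14] = 2×max(12,81) = 2×81 = 162
prod[15] = 3×max(12,81) = 3×81 = 243
prod[16] = 2×max(14,162) = 2×162 = 324
prod[17] = 2×max(15,243) = 2×243 = 486
One optimal split: 3 + 3 + 3 + 3 + 3 + 2; product 3×3×3×3×3×2 = 486.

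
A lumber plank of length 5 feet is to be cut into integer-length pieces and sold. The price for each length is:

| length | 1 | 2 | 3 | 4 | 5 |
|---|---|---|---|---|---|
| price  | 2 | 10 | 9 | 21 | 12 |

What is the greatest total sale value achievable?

23

Let r[k] be the best obtainable value from length k. For each k, try every first piece i and keep the best of price[i] + r[k−i].
r[1] = 2
r[2] = 10
r[3] = 12  (first piece 1, then r[2]=10)
r[4] = 21
r[5] = 23  (first piece 1, then r[4]=21)
One optimal cutting: 4 + 1 → $21 + $2 = $23.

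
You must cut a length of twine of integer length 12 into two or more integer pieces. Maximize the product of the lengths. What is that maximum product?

81

Let f[k] be the best product for length k (with at least one cut). For each first piece i, the rest contributes max(k−i, f[k−i]).
Small cases: f[2]=1, f[3]=2, f[4]=4.
f[5] = max(1×4, 2×3, 3×2, 4×1) = 6
f[6] = max(1×6, 2×4, 3×3, 4×2, 5×1) = 9
f[7] = max(1×9, 2×6, 3×4, 4×3, 5×2, 6×1) = 12
f[8] = max(1×12, 2×9, 3×6, …, 6×2, 7×1) = 18
f[9] = max(1×18, 2×12, 3×9, …, 7×2, 8×1) = 27
f[10] = max(1×27, 2×18, 3×12, …, 8×2, 9×1) = 36
f[11] = max(1×36, 2×27, 3×18, …, 9×2, 10×1) = 54
f[12] = max(1×54, 2×36, 3×27, …, 10×2, 11×1) = 81
One optimal split: 3 + 3 + 3 + 3; product 3×3×3×3 = 81.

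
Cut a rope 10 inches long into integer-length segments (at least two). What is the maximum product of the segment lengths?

36

Let g[k] be the best product for length k (with at least one cut). For each first piece i, the rest contributes max(k−i, g[k−i]).
g[2] = 1×max(1,0) = 1×1 = 1
g[3] = max(1×2, 2×1) = 2
g[4] = max(1×3, 2×2, 3×1) = 4
g[5] = max(1×4, 2×3, 3×2, 4×1) = 6
g[6] = max(1×6, 2×4, 3×3, 4×2, 5×1) = 9
g[7] = max(1×9, 2×6, 3×4, 4×3, 5×2, 6×1) = 12
g[8] = max(1×12, 2×9, 3×6, …, 6×2, 7×1) = 18
g[9] = max(1×18, 2×12, 3×9, …, 7×2, 8×1) = 27
g[10] = max(1×27, 2×18, 3×12, …, 8×2, 9×1) = 36
One optimal split: 3 + 3 + 2 + 2; product 3×3×2×2 = 36.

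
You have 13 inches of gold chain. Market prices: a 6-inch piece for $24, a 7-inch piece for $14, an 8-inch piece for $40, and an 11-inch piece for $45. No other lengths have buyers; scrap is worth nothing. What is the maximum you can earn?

48

Consider every possible first cut. r[k] is the best of p[i]+r[k−i] over all sellable i≤k.
r[1] = 0
r[2] = 0
r[3] = 0
r[4] = 0
r[5] = 0
r[6] = 24
r[7] = 24
r[8] = 40
r[9] = 40
r[10] = 40
r[11] = 45
r[12] = 48  (first piece 6, then r[6]=24)
r[13] = 48
One optimal cutting: pieces 6 + 6 with 1 inch of scrap → $48.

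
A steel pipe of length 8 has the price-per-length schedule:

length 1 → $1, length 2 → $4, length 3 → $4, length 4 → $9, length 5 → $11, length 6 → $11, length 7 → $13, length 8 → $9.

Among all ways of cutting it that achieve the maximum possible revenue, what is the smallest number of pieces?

2

Build r[k] bottom-up: r[k] = max over allowed piece i of (p[i] + r[k−i]).
r[1] = 1
r[2] = max(1+1, 4+0) = 4
r[3] = max(1+4, 4+1, 4+0) = 5
r[4] = max(1+5, 4+4, 4+1, 9+0) = 9
r[5] = max(1+9, 4+5, 4+4, 9+1, 11+0) = 11
r[6] = max(1+11, 4+9, 4+5, 9+4, 11+1, 11+0) = 13
r[7] = max(1+13, 4+11, 4+9, …, 11+1, 13+0) = 15
r[8] = max(1+15, 4+13, 4+11, …, 13+1, 9+0) = 18
Maximum revenue is $18.
Now minimize piece count subject to staying optimal: for each k, pieces[k] = 1 + min over i with p[i]+r[k−i]=r[k] of pieces[k−i].
pieces[5] = 1
pieces[6] = 2
pieces[7] = 2
pieces[8] = 2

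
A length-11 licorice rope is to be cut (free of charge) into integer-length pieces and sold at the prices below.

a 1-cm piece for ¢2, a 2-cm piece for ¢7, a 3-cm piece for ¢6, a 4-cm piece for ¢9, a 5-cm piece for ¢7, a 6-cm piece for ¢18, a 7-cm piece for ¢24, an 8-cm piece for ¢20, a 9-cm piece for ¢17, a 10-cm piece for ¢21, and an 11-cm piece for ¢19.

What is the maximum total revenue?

Build v[k] bottom-up: v[k] = max over allowed piece i of (p[i] + v[k−i]).
v[1] = 2
v[2] = max(2+2, 7+0) = 7
v[3] = max(2+7, 7+2, 6+0) = 9
v[4] = max(2+9, 7+7, 6+2, 9+0) = 14
v[5] = max(2+14, 7+9, 6+7, 9+2, 7+0) = 16
v[6] = max(2+16, 7+14, 6+9, 9+7, 7+2, 18+0) = 21
v[7] = max(2+21, 7+16, 6+14, …, 18+2, 24+0) = 24
v[8] = max(2+24, 7+21, 6+16, …, 24+2, 20+0) = 28
v[9] = max(2+28, 7+24, 6+21, …, 20+2, 17+0) = 31
v[10] = max(2+31, 7+28, 6+24, …, 17+2, 21+0) = 35
v[11] = max(2+35, 7+31, 6+28, …, 21+2, 19+0) = 38
One optimal cutting: 7 + 2 + 2 → ¢24 + ¢7 + ¢7 = ¢38.

38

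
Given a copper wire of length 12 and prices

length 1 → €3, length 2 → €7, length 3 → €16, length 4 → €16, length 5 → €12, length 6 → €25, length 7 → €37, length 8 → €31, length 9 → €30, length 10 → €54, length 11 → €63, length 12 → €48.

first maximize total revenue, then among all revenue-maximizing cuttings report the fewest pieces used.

Consider every possible first cut. r[k] is the best of p[i]+r[k−i] over all sellable i≤k.
r[1] = 3
r[2] = 7
r[3] = 16
r[4] = 19  (first piece 1, then r[3]=16)
r[5] = 23  (first piece 2, then r[3]=16)
r[6] = 32  (first piece 3, then r[3]=16)
r[7] = 37
r[8] = 40  (first piece 1, then r[7]=37)
r[9] = 48  (first piece 3, then r[6]=32)
r[10] = 54
r[11] = 63
r[12] = 66  (first piece 1, then r[11]=63)
Maximum revenue is €66.
Now minimize piece count subject to staying optimal: for each k, pieces[k] = 1 + min over i with p[i]+r[k−i]=r[k] of pieces[k−i].
pieces[9] = 3
pieces[10] = 1
pieces[11] = 1
pieces[12] = 2

2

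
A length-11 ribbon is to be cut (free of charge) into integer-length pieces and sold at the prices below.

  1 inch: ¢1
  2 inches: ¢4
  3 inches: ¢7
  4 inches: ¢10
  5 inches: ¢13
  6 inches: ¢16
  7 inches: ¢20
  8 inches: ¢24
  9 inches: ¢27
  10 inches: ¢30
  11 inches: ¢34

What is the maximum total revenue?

34

Let R[k] be the best obtainable value from length k. For each k, try every first piece i and keep the best of price[i] + R[k−i].
R[1] = 1
R[2] = 4
R[3] = 7
R[4] = 10
R[5] = 13
R[6] = 16
R[7] = 20
R[8] = 24
R[9] = 27
R[10] = 30
R[11] = 34
Best is to sell the whole 11-inch piece uncut for ¢34.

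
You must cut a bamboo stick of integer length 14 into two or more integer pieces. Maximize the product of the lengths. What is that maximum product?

162

Fill prod[k] for k=2..14: at each k try every first piece i and multiply by the better of (k−i) uncut or prod[k−i].
prod[2] = 1·max(1,0) = 1·1 = 1
prod[3] = 1·max(2,1) = 1·2 = 2
prod[4] = 2·max(2,1) = 2·2 = 4
prod[5] = 2·max(3,2) = 2·3 = 6
prod[6] = 3·max(3,2) = 3·3 = 9
prod[7] = 2·max(5,6) = 2·6 = 12
prod[8] = 2·max(6,9) = 2·9 = 18
prod[9] = 3·max(6,9) = 3·9 = 27
prod[10] = 2·max(8,18) = 2·18 = 36
prod[11] = 2·max(9,27) = 2·27 = 54
prod[12] = 3·max(9,27) = 3·27 = 81
prod[13] = 2·max(11,54) = 2·54 = 108
prod[14] = 2·max(12,81) = 2·81 = 162
One optimal split: 3 + 3 + 3 + 3 + 2; product 3·3·3·3·2 = 162.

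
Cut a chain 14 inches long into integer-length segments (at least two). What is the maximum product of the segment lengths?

162

Let m[k] be the best product for length k (with at least one cut). For each first piece i, the rest contributes max(k−i, m[k−i]).
m[2] = 1*max(1,0) = 1*1 = 1
m[3] = 1*max(2,1) = 1*2 = 2
m[4] = 2*max(2,1) = 2*2 = 4
m[5] = 2*max(3,2) = 2*3 = 6
m[6] = 3*max(3,2) = 3*3 = 9
m[7] = 2*max(5,6) = 2*6 = 12
m[8] = 2*max(6,9) = 2*9 = 18
m[9] = 3*max(6,9) = 3*9 = 27
m[10] = 2*max(8,18) = 2*18 = 36
m[11] = 2*max(9,27) = 2*27 = 54
m[12] = 3*max(9,27) = 3*27 = 81
m[13] = 2*max(11,54) = 2*54 = 108
m[14] = 2*max(12,81) = 2*81 = 162
One optimal split: 3 + 3 + 3 + 3 + 2; product 3*3*3*3*2 = 162.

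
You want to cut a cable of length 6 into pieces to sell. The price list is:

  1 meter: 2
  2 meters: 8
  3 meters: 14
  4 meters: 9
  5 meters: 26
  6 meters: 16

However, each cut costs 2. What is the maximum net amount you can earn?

Let v[k] be the best obtainable value from length k. For each k, try every first piece i and keep the best of price[i] + v[k−i] minus the 2 cut fee when i<k.
v[1] = 2
v[2] = max(2+2-2, 8+0) = 8
v[3] = max(2+8-2, 8+2-2, 14+0) = 14
v[4] = max(2+14-2, 8+8-2, 14+2-2, 9+0) = 14
v[5] = max(2+14-2, 8+14-2, 14+8-2, 9+2-2, 26+0) = 26
v[6] = max(2+26-2, 8+14-2, 14+14-2, 9+8-2, 26+2-2, 16+0) = 26
One optimal plan: pieces 5 + 1 (1 cut) → 28 − 2 = 26.

26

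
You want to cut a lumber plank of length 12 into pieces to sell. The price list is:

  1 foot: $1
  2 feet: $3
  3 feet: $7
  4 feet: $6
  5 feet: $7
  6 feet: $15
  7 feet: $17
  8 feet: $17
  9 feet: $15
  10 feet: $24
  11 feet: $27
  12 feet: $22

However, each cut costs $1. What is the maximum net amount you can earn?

29

Build v[k] bottom-up: v[k] = max over allowed piece i of (p[i] + v[k−i]) − 1 per cut.
v[1] = 1
v[2] = max(1+1-1, 3+0) = 3
v[3] = max(1+3-1, 3+1-1, 7+0) = 7
v[4] = max(1+7-1, 3+3-1, 7+1-1, 6+0) = 7
v[5] = max(1+7-1, 3+7-1, 7+3-1, 6+1-1, 7+0) = 9
v[6] = max(1+9-1, 3+7-1, 7+7-1, 6+3-1, 7+1-1, 15+0) = 15
v[7] = max(1+15-1, 3+9-1, 7+7-1, …, 15+1-1, 17+0) = 17
v[8] = max(1+17-1, 3+15-1, 7+9-1, …, 17+1-1, 17+0) = 17
v[9] = max(1+17-1, 3+17-1, 7+15-1, …, 17+1-1, 15+0) = 21
v[10] = max(1+21-1, 3+17-1, 7+17-1, …, 15+1-1, 24+0) = 24
v[11] = max(1+24-1, 3+21-1, 7+17-1, …, 24+1-1, 27+0) = 27
v[12] = max(1+27-1, 3+24-1, 7+21-1, …, 27+1-1, 22+0) = 29
One optimal plan: pieces 6 + 6 (1 cut) → $30 − $1 = $29.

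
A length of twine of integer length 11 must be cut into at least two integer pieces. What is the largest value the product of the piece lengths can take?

Fill P[k] for k=2..11: at each k try every first piece i and multiply by the better of (k−i) uncut or P[k−i].
P[2] = 1*max(1,0) = 1*1 = 1
P[3] = max(1*2, 2*1) = 2
P[4] = max(1*3, 2*2, 3*1) = 4
P[5] = max(1*4, 2*3, 3*2, 4*1) = 6
P[6] = max(1*6, 2*4, 3*3, 4*2, 5*1) = 9
P[7] = max(1*9, 2*6, 3*4, 4*3, 5*2, 6*1) = 12
P[8] = max(1*12, 2*9, 3*6, …, 6*2, 7*1) = 18
P[9] = max(1*18, 2*12, 3*9, …, 7*2, 8*1) = 27
P[10] = max(1*27, 2*18, 3*12, …, 8*2, 9*1) = 36
P[11] = max(1*36, 2*27, 3*18, …, 9*2, 10*1) = 54
One optimal split: 3 + 3 + 3 + 2; product 3*3*3*2 = 54.

54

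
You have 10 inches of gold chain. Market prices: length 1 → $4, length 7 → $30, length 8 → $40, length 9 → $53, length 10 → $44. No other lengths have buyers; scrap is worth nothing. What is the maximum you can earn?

Consider every possible first cut. r[k] is the best of p[i]+r[k−i] over all sellable i≤k.
r[1] = 4
r[2] = 8  (first piece 1, then r[1]=4)
r[3] = 12  (first piece 1, then r[2]=8)
r[4] = 16  (first piece 1, then r[3]=12)
r[5] = 20  (first piece 1, then r[4]=16)
r[6] = 24  (first piece 1, then r[5]=20)
r[7] = max(4+24, 30+0) = 30
r[8] = max(4+30, 30+4, 40+0) = 40
r[9] = max(4+40, 30+8, 40+4, 53+0) = 53
r[10] = max(4+53, 30+12, 40+8, 53+4, 44+0) = 57
One optimal cutting: 9 + 1 → $57.

57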